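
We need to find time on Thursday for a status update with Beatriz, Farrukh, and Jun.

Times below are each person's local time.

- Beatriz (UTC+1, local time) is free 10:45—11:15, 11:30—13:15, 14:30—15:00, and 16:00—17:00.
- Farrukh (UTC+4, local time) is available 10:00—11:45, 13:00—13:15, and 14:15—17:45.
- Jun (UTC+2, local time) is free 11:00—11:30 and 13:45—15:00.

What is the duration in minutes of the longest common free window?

Beatriz → UTC: 09:45–10:15, 10:30–12:15, 13:30–14:00, 15:00–16:00.
Farrukh → UTC: 06:00–07:45, 09:00–09:15, 10:15–13:45.
Jun → UTC: 09:00–09:30, 11:45–13:00.
Beatriz ∩ Farrukh: 10:30–12:15, 13:30–13:45.
Beatriz ∩ Farrukh ∩ Jun: 11:45–12:15.
Single common window of 30 minutes.

30 minutes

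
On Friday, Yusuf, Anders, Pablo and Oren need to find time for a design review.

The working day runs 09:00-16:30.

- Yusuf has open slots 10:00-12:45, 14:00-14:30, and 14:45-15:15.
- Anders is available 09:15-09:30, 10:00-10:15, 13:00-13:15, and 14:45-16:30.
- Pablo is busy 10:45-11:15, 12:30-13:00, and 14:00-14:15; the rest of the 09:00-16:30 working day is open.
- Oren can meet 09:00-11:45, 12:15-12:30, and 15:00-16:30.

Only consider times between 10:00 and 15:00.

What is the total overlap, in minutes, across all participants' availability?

15 minutes

Pablo free within 09:00–16:30: 09:00–10:45, 11:15–12:30, 13:00–14:00, 14:15–16:30.
Yusuf ∩ Anders: 10:00–10:15, 14:45–15:15.
Yusuf ∩ Anders ∩ Pablo: 10:00–10:15, 14:45–15:15.
Yusuf ∩ Anders ∩ Pablo ∩ Oren: 10:00–10:15, 15:00–15:15.
Restricted to 10:00–15:00: 10:00–10:15.
Total common minutes: 15.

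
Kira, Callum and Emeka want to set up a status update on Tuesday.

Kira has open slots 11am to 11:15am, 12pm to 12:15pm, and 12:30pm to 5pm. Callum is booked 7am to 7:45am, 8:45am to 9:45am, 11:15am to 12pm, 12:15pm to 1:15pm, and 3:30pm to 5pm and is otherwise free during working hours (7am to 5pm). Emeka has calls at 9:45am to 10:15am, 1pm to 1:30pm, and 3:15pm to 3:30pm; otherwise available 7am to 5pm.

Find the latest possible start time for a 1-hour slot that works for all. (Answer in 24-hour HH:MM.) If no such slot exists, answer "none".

Callum free within 07:00–17:00: 07:45–08:45, 09:45–11:15, 12:00–12:15, 13:15–15:30.
Emeka free within 07:00–17:00: 07:00–09:45, 10:15–13:00, 13:30–15:15, 15:30–17:00.
Kira ∩ Callum: 11:00–11:15, 12:00–12:15, 13:15–15:30.
Kira ∩ Callum ∩ Emeka: 11:00–11:15, 12:00–12:15, 13:30–15:15.
Windows ≥ 60 min: 13:30–15:15.
Latest start in the last window 13:30–15:15 is 15:15 − 60 min = 14:15.

14:15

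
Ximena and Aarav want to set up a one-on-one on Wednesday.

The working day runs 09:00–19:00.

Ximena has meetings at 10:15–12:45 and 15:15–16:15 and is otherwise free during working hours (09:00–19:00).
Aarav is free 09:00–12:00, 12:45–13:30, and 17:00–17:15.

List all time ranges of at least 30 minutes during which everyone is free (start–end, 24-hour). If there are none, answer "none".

09:00–10:15, 12:45–13:30

Ximena free within 09:00–19:00: 09:00–10:15, 12:45–15:15, 16:15–19:00.
Ximena ∩ Aarav: 09:00–10:15, 12:45–13:30, 17:00–17:15.
Windows ≥ 30 min: 09:00–10:15, 12:45–13:30.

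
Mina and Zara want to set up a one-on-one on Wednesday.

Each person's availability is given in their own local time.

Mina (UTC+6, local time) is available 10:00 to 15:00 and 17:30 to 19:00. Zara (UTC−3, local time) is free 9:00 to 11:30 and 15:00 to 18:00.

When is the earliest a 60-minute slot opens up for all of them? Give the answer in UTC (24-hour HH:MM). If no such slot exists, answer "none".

12:00

Mina → UTC: 04:00–09:00, 11:30–13:00.
Zara → UTC: 12:00–14:30, 18:00–21:00.
Mina ∩ Zara: 12:00–13:00.
Windows ≥ 60 min: 12:00–13:00.
Earliest such window starts at 12:00.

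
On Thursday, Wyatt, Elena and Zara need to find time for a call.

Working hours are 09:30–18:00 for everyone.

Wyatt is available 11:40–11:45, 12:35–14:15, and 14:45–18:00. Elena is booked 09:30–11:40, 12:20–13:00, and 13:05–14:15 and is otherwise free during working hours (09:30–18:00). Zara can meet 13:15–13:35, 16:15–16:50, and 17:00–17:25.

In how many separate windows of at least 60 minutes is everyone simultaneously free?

Elena free within 09:30–18:00: 11:40–12:20, 13:00–13:05, 14:15–18:00.
Wyatt ∩ Elena: 11:40–11:45, 13:00–13:05, 14:45–18:00.
Wyatt ∩ Elena ∩ Zara: 16:15–16:50, 17:00–17:25.
Windows ≥ 60 min: (none).
That's 0 windows.

0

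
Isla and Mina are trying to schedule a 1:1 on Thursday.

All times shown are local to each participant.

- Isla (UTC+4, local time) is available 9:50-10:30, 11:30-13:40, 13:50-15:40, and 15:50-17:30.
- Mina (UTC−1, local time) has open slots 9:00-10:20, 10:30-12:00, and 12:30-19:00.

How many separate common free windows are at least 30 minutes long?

Isla → UTC: 05:50–06:30, 07:30–09:40, 09:50–11:40, 11:50–13:30.
Mina → UTC: 10:00–11:20, 11:30–13:00, 13:30–20:00.
Isla ∩ Mina: 10:00–11:20, 11:30–11:40, 11:50–13:00.
Windows ≥ 30 min: 10:00–11:20, 11:50–13:00.
That's 2 windows.

2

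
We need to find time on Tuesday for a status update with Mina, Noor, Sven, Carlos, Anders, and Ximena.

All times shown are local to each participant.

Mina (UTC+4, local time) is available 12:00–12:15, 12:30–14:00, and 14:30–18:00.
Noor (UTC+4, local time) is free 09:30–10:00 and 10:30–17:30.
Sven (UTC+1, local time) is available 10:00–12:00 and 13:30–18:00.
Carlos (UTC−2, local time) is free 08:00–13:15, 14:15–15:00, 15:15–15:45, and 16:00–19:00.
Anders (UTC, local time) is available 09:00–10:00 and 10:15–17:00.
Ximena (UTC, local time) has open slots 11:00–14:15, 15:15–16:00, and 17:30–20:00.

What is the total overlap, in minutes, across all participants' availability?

60 minutes

Mina → UTC: 08:00–08:15, 08:30–10:00, 10:30–14:00.
Noor → UTC: 05:30–06:00, 06:30–13:30.
Sven → UTC: 09:00–11:00, 12:30–17:00.
Carlos → UTC: 10:00–15:15, 16:15–17:00, 17:15–17:45, 18:00–21:00.
Anders → UTC: 09:00–10:00, 10:15–17:00.
Ximena → UTC: 11:00–14:15, 15:15–16:00, 17:30–20:00.
Mina ∩ Noor: 08:00–08:15, 08:30–10:00, 10:30–13:30.
Mina ∩ Noor ∩ Sven: 09:00–10:00, 10:30–11:00, 12:30–13:30.
Mina ∩ Noor ∩ Sven ∩ Carlos: 10:30–11:00, 12:30–13:30.
Mina ∩ Noor ∩ Sven ∩ Carlos ∩ Anders: 10:30–11:00, 12:30–13:30.
Mina ∩ Noor ∩ Sven ∩ Carlos ∩ Anders ∩ Ximena: 12:30–13:30.
Total common minutes: 60.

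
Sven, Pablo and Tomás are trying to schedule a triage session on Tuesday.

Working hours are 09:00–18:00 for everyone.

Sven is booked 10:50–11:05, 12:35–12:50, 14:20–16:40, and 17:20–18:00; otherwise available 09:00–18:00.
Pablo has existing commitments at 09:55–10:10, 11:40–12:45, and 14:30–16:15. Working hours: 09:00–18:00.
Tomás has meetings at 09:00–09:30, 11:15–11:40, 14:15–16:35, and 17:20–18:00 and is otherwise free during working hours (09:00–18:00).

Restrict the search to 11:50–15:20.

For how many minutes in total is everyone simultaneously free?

85 minutes

Sven free within 09:00–18:00: 09:00–10:50, 11:05–12:35, 12:50–14:20, 16:40–17:20.
Pablo free within 09:00–18:00: 09:00–09:55, 10:10–11:40, 12:45–14:30, 16:15–18:00.
Tomás free within 09:00–18:00: 09:30–11:15, 11:40–14:15, 16:35–17:20.
Sven ∩ Pablo: 09:00–09:55, 10:10–10:50, 11:05–11:40, 12:50–14:20, 16:40–17:20.
Sven ∩ Pablo ∩ Tomás: 09:30–09:55, 10:10–10:50, 11:05–11:15, 12:50–14:15, 16:40–17:20.
Restricted to 11:50–15:20: 12:50–14:15.
Total common minutes: 85.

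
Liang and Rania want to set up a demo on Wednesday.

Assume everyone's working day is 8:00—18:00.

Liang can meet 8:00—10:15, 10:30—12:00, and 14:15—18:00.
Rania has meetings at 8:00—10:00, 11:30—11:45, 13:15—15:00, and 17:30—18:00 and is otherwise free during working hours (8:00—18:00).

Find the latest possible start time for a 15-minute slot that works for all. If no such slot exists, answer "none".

17:15

Rania free within 08:00–18:00: 10:00–11:30, 11:45–13:15, 15:00–17:30.
Liang ∩ Rania: 10:00–10:15, 10:30–11:30, 11:45–12:00, 15:00–17:30.
Windows ≥ 15 min: 10:00–10:15, 10:30–11:30, 11:45–12:00, 15:00–17:30.
Latest start in the last window 15:00–17:30 is 17:30 − 15 min = 17:15.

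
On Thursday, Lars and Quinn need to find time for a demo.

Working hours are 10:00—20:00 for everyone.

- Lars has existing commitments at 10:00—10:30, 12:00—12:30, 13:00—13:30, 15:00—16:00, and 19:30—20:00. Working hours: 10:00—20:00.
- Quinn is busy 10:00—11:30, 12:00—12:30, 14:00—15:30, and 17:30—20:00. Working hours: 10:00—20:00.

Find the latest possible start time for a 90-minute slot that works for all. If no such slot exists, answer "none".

16:00

Lars free within 10:00–20:00: 10:30–12:00, 12:30–13:00, 13:30–15:00, 16:00–19:30.
Quinn free within 10:00–20:00: 11:30–12:00, 12:30–14:00, 15:30–17:30.
Lars ∩ Quinn: 11:30–12:00, 12:30–13:00, 13:30–14:00, 16:00–17:30.
Windows ≥ 90 min: 16:00–17:30.
Latest start in the last window 16:00–17:30 is 17:30 − 90 min = 16:00.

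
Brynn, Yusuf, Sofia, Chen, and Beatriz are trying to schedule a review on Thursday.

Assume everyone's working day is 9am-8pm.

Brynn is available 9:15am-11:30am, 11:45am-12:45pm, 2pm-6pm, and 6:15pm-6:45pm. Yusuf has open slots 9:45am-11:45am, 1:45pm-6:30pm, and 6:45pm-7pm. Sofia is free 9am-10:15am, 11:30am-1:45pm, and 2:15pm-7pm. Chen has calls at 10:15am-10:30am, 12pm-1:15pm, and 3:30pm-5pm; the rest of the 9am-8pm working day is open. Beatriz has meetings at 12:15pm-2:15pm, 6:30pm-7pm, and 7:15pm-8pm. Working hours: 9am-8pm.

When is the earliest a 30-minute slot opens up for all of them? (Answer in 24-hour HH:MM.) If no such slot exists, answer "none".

09:45

Chen free within 09:00–20:00: 09:00–10:15, 10:30–12:00, 13:15–15:30, 17:00–20:00.
Beatriz free within 09:00–20:00: 09:00–12:15, 14:15–18:30, 19:00–19:15.
Brynn ∩ Yusuf: 09:45–11:30, 14:00–18:00, 18:15–18:30.
Brynn ∩ Yusuf ∩ Sofia: 09:45–10:15, 14:15–18:00, 18:15–18:30.
Brynn ∩ Yusuf ∩ Sofia ∩ Chen: 09:45–10:15, 14:15–15:30, 17:00–18:00, 18:15–18:30.
Brynn ∩ Yusuf ∩ Sofia ∩ Chen ∩ Beatriz: 09:45–10:15, 14:15–15:30, 17:00–18:00, 18:15–18:30.
Windows ≥ 30 min: 09:45–10:15, 14:15–15:30, 17:00–18:00.
Earliest such window starts at 09:45.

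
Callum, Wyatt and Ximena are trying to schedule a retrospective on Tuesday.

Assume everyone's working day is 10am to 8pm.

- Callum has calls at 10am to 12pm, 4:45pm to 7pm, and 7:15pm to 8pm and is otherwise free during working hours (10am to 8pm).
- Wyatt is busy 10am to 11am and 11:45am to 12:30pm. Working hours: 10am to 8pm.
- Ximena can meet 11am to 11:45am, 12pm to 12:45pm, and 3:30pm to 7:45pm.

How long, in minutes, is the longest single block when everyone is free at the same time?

Callum free within 10:00–20:00: 12:00–16:45, 19:00–19:15.
Wyatt free within 10:00–20:00: 11:00–11:45, 12:30–20:00.
Callum ∩ Wyatt: 12:30–16:45, 19:00–19:15.
Callum ∩ Wyatt ∩ Ximena: 12:30–12:45, 15:30–16:45, 19:00–19:15.
Common window lengths: 15, 75, 15 min; longest is 75.

75 minutes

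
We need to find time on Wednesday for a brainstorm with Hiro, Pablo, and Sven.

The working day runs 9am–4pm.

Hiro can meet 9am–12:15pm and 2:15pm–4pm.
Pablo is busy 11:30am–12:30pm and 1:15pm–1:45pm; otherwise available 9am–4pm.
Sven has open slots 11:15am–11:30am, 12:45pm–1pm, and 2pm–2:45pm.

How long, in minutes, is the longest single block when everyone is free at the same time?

30 minutes

Pablo free within 09:00–16:00: 09:00–11:30, 12:30–13:15, 13:45–16:00.
Hiro ∩ Pablo: 09:00–11:30, 14:15–16:00.
Hiro ∩ Pablo ∩ Sven: 11:15–11:30, 14:15–14:45.
Common window lengths: 15, 30 min; longest is 30.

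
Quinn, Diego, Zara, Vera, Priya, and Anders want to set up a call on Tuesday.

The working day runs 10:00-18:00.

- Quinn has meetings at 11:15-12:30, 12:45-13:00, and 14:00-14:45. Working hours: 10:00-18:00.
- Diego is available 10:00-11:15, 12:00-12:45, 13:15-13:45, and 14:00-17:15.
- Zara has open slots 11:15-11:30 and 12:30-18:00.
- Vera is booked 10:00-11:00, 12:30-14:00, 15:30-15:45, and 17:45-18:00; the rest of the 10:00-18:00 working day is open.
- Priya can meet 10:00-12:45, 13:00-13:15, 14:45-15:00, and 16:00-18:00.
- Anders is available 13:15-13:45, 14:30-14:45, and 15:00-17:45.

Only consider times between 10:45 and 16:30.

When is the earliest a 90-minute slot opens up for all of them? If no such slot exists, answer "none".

Quinn free within 10:00–18:00: 10:00–11:15, 12:30–12:45, 13:00–14:00, 14:45–18:00.
Vera free within 10:00–18:00: 11:00–12:30, 14:00–15:30, 15:45–17:45.
Quinn ∩ Diego: 10:00–11:15, 12:30–12:45, 13:15–13:45, 14:45–17:15.
Quinn ∩ Diego ∩ Zara: 12:30–12:45, 13:15–13:45, 14:45–17:15.
Quinn ∩ Diego ∩ Zara ∩ Vera: 14:45–15:30, 15:45–17:15.
Quinn ∩ Diego ∩ Zara ∩ Vera ∩ Priya: 14:45–15:00, 16:00–17:15.
Quinn ∩ Diego ∩ Zara ∩ Vera ∩ Priya ∩ Anders: 16:00–17:15.
Restricted to 10:45–16:30: 16:00–16:30.
Windows ≥ 90 min: (none).

none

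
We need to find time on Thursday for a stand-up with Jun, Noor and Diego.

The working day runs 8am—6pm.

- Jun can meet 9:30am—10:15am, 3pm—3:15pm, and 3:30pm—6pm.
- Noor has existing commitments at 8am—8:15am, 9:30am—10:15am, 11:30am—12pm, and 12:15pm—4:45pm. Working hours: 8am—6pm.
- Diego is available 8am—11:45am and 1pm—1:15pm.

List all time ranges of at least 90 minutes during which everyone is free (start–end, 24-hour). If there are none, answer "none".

none

Noor free within 08:00–18:00: 08:15–09:30, 10:15–11:30, 12:00–12:15, 16:45–18:00.
Jun ∩ Noor: 16:45–18:00.
Jun ∩ Noor ∩ Diego: (none).
Windows ≥ 90 min: (none).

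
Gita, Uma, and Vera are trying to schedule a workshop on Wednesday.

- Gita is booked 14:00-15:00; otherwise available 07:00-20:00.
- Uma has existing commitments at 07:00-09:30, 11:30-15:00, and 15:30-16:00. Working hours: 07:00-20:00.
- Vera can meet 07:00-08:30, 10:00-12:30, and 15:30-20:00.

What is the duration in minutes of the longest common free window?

Gita free within 07:00–20:00: 07:00–14:00, 15:00–20:00.
Uma free within 07:00–20:00: 09:30–11:30, 15:00–15:30, 16:00–20:00.
Gita ∩ Uma: 09:30–11:30, 15:00–15:30, 16:00–20:00.
Gita ∩ Uma ∩ Vera: 10:00–11:30, 16:00–20:00.
Common window lengths: 90, 240 min; longest is 240.

240 minutes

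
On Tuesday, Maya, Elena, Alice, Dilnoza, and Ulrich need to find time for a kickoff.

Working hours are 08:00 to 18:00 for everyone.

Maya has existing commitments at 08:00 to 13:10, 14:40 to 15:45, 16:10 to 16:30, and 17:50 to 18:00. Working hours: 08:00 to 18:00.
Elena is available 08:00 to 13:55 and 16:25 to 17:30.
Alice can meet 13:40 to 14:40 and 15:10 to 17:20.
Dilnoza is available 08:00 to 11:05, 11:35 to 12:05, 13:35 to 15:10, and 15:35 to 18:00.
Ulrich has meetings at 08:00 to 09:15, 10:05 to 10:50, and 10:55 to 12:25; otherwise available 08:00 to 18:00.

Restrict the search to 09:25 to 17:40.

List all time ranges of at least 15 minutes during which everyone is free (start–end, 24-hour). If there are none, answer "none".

Maya free within 08:00–18:00: 13:10–14:40, 15:45–16:10, 16:30–17:50.
Ulrich free within 08:00–18:00: 09:15–10:05, 10:50–10:55, 12:25–18:00.
Maya ∩ Elena: 13:10–13:55, 16:30–17:30.
Maya ∩ Elena ∩ Alice: 13:40–13:55, 16:30–17:20.
Maya ∩ Elena ∩ Alice ∩ Dilnoza: 13:40–13:55, 16:30–17:20.
Maya ∩ Elena ∩ Alice ∩ Dilnoza ∩ Ulrich: 13:40–13:55, 16:30–17:20.
Restricted to 09:25–17:40: 13:40–13:55, 16:30–17:20.
Windows ≥ 15 min: 13:40–13:55, 16:30–17:20.

13:40–13:55, 16:30–17:20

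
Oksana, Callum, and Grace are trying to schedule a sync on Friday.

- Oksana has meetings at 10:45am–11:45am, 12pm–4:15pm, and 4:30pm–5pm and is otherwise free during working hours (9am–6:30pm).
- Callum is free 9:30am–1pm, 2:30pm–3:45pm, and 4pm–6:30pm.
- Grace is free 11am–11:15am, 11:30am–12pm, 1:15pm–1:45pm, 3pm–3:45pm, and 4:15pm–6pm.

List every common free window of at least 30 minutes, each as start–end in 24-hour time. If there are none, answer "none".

17:00–18:00

Oksana free within 09:00–18:30: 09:00–10:45, 11:45–12:00, 16:15–16:30, 17:00–18:30.
Oksana ∩ Callum: 09:30–10:45, 11:45–12:00, 16:15–16:30, 17:00–18:30.
Oksana ∩ Callum ∩ Grace: 11:45–12:00, 16:15–16:30, 17:00–18:00.
Windows ≥ 30 min: 17:00–18:00.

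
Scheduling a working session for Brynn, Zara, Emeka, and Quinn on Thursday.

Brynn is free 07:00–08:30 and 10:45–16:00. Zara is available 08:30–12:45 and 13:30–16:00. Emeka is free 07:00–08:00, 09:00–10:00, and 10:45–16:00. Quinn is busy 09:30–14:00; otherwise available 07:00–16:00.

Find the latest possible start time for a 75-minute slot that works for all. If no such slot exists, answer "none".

14:45

Quinn free within 07:00–16:00: 07:00–09:30, 14:00–16:00.
Brynn ∩ Zara: 10:45–12:45, 13:30–16:00.
Brynn ∩ Zara ∩ Emeka: 10:45–12:45, 13:30–16:00.
Brynn ∩ Zara ∩ Emeka ∩ Quinn: 14:00–16:00.
Windows ≥ 75 min: 14:00–16:00.
Latest start in the last window 14:00–16:00 is 16:00 − 75 min = 14:45.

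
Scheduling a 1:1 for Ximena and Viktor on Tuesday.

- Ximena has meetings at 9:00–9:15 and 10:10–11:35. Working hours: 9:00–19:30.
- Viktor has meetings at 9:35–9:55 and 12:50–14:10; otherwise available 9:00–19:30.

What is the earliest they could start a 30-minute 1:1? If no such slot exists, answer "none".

11:35

Ximena free within 09:00–19:30: 09:15–10:10, 11:35–19:30.
Viktor free within 09:00–19:30: 09:00–09:35, 09:55–12:50, 14:10–19:30.
Ximena ∩ Viktor: 09:15–09:35, 09:55–10:10, 11:35–12:50, 14:10–19:30.
Windows ≥ 30 min: 11:35–12:50, 14:10–19:30.
Earliest such window starts at 11:35.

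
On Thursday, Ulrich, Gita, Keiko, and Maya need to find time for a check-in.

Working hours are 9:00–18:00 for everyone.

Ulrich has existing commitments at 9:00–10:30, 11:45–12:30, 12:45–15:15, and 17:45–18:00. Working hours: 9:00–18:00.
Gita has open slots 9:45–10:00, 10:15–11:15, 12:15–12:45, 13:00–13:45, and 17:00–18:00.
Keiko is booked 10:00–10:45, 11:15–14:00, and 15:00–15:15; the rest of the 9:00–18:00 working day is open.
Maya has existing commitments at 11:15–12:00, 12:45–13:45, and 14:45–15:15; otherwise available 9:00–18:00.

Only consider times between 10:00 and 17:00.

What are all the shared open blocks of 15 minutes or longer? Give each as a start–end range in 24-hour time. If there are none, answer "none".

Ulrich free within 09:00–18:00: 10:30–11:45, 12:30–12:45, 15:15–17:45.
Keiko free within 09:00–18:00: 09:00–10:00, 10:45–11:15, 14:00–15:00, 15:15–18:00.
Maya free within 09:00–18:00: 09:00–11:15, 12:00–12:45, 13:45–14:45, 15:15–18:00.
Ulrich ∩ Gita: 10:30–11:15, 12:30–12:45, 17:00–17:45.
Ulrich ∩ Gita ∩ Keiko: 10:45–11:15, 17:00–17:45.
Ulrich ∩ Gita ∩ Keiko ∩ Maya: 10:45–11:15, 17:00–17:45.
Restricted to 10:00–17:00: 10:45–11:15.
Windows ≥ 15 min: 10:45–11:15.

10:45–11:15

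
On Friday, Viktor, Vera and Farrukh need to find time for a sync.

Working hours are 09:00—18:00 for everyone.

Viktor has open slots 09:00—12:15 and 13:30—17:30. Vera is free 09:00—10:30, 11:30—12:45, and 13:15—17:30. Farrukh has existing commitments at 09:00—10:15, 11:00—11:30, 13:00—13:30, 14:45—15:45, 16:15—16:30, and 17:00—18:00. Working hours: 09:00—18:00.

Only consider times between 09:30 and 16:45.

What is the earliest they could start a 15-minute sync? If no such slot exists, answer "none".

Farrukh free within 09:00–18:00: 10:15–11:00, 11:30–13:00, 13:30–14:45, 15:45–16:15, 16:30–17:00.
Viktor ∩ Vera: 09:00–10:30, 11:30–12:15, 13:30–17:30.
Viktor ∩ Vera ∩ Farrukh: 10:15–10:30, 11:30–12:15, 13:30–14:45, 15:45–16:15, 16:30–17:00.
Restricted to 09:30–16:45: 10:15–10:30, 11:30–12:15, 13:30–14:45, 15:45–16:15, 16:30–16:45.
Windows ≥ 15 min: 10:15–10:30, 11:30–12:15, 13:30–14:45, 15:45–16:15, 16:30–16:45.
Earliest such window starts at 10:15.

10:15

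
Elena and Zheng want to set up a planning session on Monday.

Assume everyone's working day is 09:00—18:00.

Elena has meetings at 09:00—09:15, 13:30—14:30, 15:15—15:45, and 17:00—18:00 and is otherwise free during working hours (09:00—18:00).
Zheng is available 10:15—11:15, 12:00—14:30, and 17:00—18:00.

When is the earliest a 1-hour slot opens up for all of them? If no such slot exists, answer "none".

Elena free within 09:00–18:00: 09:15–13:30, 14:30–15:15, 15:45–17:00.
Elena ∩ Zheng: 10:15–11:15, 12:00–13:30.
Windows ≥ 60 min: 10:15–11:15, 12:00–13:30.
Earliest such window starts at 10:15.

10:15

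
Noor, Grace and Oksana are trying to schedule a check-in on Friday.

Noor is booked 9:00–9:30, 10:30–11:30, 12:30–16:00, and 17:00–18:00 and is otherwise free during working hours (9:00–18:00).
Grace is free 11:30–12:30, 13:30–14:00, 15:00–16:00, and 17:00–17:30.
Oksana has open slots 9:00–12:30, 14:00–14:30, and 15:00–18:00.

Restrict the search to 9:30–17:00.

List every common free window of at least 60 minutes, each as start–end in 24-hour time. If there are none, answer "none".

Noor free within 09:00–18:00: 09:30–10:30, 11:30–12:30, 16:00–17:00.
Noor ∩ Grace: 11:30–12:30.
Noor ∩ Grace ∩ Oksana: 11:30–12:30.
Restricted to 09:30–17:00: 11:30–12:30.
Windows ≥ 60 min: 11:30–12:30.

11:30–12:30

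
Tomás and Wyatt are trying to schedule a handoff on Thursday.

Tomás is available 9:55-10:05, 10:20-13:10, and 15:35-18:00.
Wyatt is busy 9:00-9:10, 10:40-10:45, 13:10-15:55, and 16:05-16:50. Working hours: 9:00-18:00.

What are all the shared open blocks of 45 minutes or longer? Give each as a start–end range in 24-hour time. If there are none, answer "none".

Wyatt free within 09:00–18:00: 09:10–10:40, 10:45–13:10, 15:55–16:05, 16:50–18:00.
Tomás ∩ Wyatt: 09:55–10:05, 10:20–10:40, 10:45–13:10, 15:55–16:05, 16:50–18:00.
Windows ≥ 45 min: 10:45–13:10, 16:50–18:00.

10:45–13:10, 16:50–18:00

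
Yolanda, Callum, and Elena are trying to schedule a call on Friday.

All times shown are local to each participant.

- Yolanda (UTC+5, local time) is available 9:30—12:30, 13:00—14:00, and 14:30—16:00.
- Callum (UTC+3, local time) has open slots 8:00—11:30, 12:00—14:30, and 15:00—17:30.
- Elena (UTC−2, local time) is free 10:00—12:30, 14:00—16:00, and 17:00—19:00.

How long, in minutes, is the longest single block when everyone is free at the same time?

Yolanda → UTC: 04:30–07:30, 08:00–09:00, 09:30–11:00.
Callum → UTC: 05:00–08:30, 09:00–11:30, 12:00–14:30.
Elena → UTC: 12:00–14:30, 16:00–18:00, 19:00–21:00.
Yolanda ∩ Callum: 05:00–07:30, 08:00–08:30, 09:30–11:00.
Yolanda ∩ Callum ∩ Elena: (none).
No common window.

0 minutes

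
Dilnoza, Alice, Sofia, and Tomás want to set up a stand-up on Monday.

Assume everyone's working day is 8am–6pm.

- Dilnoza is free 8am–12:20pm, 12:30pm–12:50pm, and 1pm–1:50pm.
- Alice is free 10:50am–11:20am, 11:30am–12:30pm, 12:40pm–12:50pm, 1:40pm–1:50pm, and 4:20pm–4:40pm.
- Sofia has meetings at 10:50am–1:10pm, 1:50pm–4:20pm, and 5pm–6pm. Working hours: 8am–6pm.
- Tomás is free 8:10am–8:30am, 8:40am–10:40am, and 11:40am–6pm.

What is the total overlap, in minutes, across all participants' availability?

Sofia free within 08:00–18:00: 08:00–10:50, 13:10–13:50, 16:20–17:00.
Dilnoza ∩ Alice: 10:50–11:20, 11:30–12:20, 12:40–12:50, 13:40–13:50.
Dilnoza ∩ Alice ∩ Sofia: 13:40–13:50.
Dilnoza ∩ Alice ∩ Sofia ∩ Tomás: 13:40–13:50.
Total common minutes: 10.

10 minutes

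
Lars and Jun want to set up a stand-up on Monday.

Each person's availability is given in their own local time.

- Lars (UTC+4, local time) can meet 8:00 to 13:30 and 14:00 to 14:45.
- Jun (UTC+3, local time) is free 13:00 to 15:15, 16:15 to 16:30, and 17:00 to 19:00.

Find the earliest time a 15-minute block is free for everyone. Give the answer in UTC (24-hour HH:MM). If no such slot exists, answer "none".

Lars → UTC: 04:00–09:30, 10:00–10:45.
Jun → UTC: 10:00–12:15, 13:15–13:30, 14:00–16:00.
Lars ∩ Jun: 10:00–10:45.
Windows ≥ 15 min: 10:00–10:45.
Earliest such window starts at 10:00.

10:00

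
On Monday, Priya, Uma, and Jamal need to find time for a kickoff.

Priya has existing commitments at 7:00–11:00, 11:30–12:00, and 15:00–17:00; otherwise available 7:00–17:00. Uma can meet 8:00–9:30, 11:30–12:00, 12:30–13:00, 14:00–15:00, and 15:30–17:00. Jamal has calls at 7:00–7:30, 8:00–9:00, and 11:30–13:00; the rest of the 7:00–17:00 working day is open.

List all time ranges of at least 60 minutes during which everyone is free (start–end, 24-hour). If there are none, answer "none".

Priya free within 07:00–17:00: 11:00–11:30, 12:00–15:00.
Jamal free within 07:00–17:00: 07:30–08:00, 09:00–11:30, 13:00–17:00.
Priya ∩ Uma: 12:30–13:00, 14:00–15:00.
Priya ∩ Uma ∩ Jamal: 14:00–15:00.
Windows ≥ 60 min: 14:00–15:00.

14:00–15:00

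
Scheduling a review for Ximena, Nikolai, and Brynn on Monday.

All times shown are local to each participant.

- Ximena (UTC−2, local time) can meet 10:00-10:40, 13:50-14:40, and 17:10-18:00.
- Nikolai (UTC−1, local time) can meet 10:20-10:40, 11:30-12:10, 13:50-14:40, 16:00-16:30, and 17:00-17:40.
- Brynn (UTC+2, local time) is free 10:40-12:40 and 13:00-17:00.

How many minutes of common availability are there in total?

Ximena → UTC: 12:00–12:40, 15:50–16:40, 19:10–20:00.
Nikolai → UTC: 11:20–11:40, 12:30–13:10, 14:50–15:40, 17:00–17:30, 18:00–18:40.
Brynn → UTC: 08:40–10:40, 11:00–15:00.
Ximena ∩ Nikolai: 12:30–12:40.
Ximena ∩ Nikolai ∩ Brynn: 12:30–12:40.
Total common minutes: 10.

10 minutes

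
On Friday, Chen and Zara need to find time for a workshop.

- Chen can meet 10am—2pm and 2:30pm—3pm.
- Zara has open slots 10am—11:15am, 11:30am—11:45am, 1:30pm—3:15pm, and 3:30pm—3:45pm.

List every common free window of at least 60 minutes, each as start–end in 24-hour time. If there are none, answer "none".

Chen ∩ Zara: 10:00–11:15, 11:30–11:45, 13:30–14:00, 14:30–15:00.
Windows ≥ 60 min: 10:00–11:15.

10:00–11:15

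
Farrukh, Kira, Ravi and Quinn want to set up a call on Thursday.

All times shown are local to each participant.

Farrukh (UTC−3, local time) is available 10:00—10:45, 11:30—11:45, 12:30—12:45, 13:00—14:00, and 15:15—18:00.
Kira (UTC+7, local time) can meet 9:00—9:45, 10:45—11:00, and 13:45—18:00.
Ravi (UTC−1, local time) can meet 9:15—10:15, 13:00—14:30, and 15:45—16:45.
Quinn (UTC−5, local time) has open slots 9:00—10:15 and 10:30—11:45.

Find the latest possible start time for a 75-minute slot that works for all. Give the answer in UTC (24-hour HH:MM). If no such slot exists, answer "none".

none

Farrukh → UTC: 13:00–13:45, 14:30–14:45, 15:30–15:45, 16:00–17:00, 18:15–21:00.
Kira → UTC: 02:00–02:45, 03:45–04:00, 06:45–11:00.
Ravi → UTC: 10:15–11:15, 14:00–15:30, 16:45–17:45.
Quinn → UTC: 14:00–15:15, 15:30–16:45.
Farrukh ∩ Kira: (none).
Farrukh ∩ Kira ∩ Ravi: (none).
Farrukh ∩ Kira ∩ Ravi ∩ Quinn: (none).
Windows ≥ 75 min: (none).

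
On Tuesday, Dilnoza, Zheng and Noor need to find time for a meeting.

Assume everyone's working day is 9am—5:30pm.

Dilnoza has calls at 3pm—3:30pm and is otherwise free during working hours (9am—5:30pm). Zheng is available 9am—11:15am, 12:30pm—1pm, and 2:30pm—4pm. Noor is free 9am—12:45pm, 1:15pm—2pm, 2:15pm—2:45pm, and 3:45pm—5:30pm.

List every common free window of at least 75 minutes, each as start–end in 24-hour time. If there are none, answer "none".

09:00–11:15

Dilnoza free within 09:00–17:30: 09:00–15:00, 15:30–17:30.
Dilnoza ∩ Zheng: 09:00–11:15, 12:30–13:00, 14:30–15:00, 15:30–16:00.
Dilnoza ∩ Zheng ∩ Noor: 09:00–11:15, 12:30–12:45, 14:30–14:45, 15:45–16:00.
Windows ≥ 75 min: 09:00–11:15.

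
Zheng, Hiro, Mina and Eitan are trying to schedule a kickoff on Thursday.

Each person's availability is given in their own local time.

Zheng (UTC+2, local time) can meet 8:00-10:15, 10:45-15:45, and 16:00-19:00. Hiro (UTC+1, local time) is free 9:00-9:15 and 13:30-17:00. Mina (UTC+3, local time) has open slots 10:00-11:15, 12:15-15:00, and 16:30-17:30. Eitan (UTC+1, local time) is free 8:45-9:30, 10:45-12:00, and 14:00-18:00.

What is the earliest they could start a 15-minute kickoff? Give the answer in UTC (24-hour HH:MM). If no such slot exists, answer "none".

08:00

Zheng → UTC: 06:00–08:15, 08:45–13:45, 14:00–17:00.
Hiro → UTC: 08:00–08:15, 12:30–16:00.
Mina → UTC: 07:00–08:15, 09:15–12:00, 13:30–14:30.
Eitan → UTC: 07:45–08:30, 09:45–11:00, 13:00–17:00.
Zheng ∩ Hiro: 08:00–08:15, 12:30–13:45, 14:00–16:00.
Zheng ∩ Hiro ∩ Mina: 08:00–08:15, 13:30–13:45, 14:00–14:30.
Zheng ∩ Hiro ∩ Mina ∩ Eitan: 08:00–08:15, 13:30–13:45, 14:00–14:30.
Windows ≥ 15 min: 08:00–08:15, 13:30–13:45, 14:00–14:30.
Earliest such window starts at 08:00.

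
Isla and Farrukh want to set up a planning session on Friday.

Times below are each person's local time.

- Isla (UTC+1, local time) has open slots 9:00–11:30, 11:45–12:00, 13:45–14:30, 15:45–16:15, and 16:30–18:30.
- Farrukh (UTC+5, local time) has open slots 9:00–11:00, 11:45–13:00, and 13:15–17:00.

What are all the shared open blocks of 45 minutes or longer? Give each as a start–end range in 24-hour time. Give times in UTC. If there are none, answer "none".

Isla → UTC: 08:00–10:30, 10:45–11:00, 12:45–13:30, 14:45–15:15, 15:30–17:30.
Farrukh → UTC: 04:00–06:00, 06:45–08:00, 08:15–12:00.
Isla ∩ Farrukh: 08:15–10:30, 10:45–11:00.
Windows ≥ 45 min: 08:15–10:30.

08:15–10:30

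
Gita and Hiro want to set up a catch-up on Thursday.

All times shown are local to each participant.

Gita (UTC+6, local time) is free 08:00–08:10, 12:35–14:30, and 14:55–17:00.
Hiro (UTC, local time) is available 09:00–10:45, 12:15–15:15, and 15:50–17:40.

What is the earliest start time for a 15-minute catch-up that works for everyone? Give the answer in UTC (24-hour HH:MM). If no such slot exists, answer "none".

09:00

Gita → UTC: 02:00–02:10, 06:35–08:30, 08:55–11:00.
Hiro → UTC: 09:00–10:45, 12:15–15:15, 15:50–17:40.
Gita ∩ Hiro: 09:00–10:45.
Windows ≥ 15 min: 09:00–10:45.
Earliest such window starts at 09:00.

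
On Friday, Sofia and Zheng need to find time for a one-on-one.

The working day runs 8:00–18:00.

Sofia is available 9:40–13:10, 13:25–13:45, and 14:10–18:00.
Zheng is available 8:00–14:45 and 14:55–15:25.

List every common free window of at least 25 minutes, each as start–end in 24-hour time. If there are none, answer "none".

09:40–13:10, 14:10–14:45, 14:55–15:25

Sofia ∩ Zheng: 09:40–13:10, 13:25–13:45, 14:10–14:45, 14:55–15:25.
Windows ≥ 25 min: 09:40–13:10, 14:10–14:45, 14:55–15:25.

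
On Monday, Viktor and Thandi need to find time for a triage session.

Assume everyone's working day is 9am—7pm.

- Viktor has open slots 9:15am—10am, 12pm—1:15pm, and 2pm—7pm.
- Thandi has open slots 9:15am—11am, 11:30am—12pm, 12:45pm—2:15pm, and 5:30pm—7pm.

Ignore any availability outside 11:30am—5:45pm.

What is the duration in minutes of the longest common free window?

Viktor ∩ Thandi: 09:15–10:00, 12:45–13:15, 14:00–14:15, 17:30–19:00.
Restricted to 11:30–17:45: 12:45–13:15, 14:00–14:15, 17:30–17:45.
Common window lengths: 30, 15, 15 min; longest is 30.

30 minutes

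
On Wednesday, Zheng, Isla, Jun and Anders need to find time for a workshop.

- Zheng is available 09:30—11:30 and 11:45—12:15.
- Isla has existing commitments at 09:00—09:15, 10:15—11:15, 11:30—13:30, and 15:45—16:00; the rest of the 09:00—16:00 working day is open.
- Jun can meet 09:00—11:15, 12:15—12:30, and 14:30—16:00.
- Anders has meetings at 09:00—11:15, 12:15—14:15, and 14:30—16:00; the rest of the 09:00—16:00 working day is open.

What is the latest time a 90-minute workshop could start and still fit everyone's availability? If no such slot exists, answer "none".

Isla free within 09:00–16:00: 09:15–10:15, 11:15–11:30, 13:30–15:45.
Anders free within 09:00–16:00: 11:15–12:15, 14:15–14:30.
Zheng ∩ Isla: 09:30–10:15, 11:15–11:30.
Zheng ∩ Isla ∩ Jun: 09:30–10:15.
Zheng ∩ Isla ∩ Jun ∩ Anders: (none).
Windows ≥ 90 min: (none).

none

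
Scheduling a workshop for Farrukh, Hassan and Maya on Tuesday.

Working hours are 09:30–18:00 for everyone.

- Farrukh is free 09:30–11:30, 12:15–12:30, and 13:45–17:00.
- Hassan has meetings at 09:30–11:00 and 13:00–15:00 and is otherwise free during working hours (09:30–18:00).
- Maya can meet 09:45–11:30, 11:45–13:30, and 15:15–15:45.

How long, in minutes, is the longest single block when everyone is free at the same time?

Hassan free within 09:30–18:00: 11:00–13:00, 15:00–18:00.
Farrukh ∩ Hassan: 11:00–11:30, 12:15–12:30, 15:00–17:00.
Farrukh ∩ Hassan ∩ Maya: 11:00–11:30, 12:15–12:30, 15:15–15:45.
Common window lengths: 30, 15, 30 min; longest is 30.

30 minutes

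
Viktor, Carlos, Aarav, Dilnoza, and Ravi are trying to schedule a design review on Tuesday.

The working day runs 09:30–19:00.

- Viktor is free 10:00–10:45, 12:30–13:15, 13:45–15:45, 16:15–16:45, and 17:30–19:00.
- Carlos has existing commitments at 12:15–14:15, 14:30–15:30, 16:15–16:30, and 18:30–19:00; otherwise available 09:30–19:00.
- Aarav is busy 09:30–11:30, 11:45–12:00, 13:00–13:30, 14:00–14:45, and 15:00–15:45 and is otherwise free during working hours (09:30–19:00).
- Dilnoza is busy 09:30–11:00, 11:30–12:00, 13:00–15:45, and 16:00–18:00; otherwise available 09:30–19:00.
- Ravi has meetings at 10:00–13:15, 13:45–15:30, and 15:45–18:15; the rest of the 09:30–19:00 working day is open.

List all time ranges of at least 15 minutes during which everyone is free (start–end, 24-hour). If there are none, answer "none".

Carlos free within 09:30–19:00: 09:30–12:15, 14:15–14:30, 15:30–16:15, 16:30–18:30.
Aarav free within 09:30–19:00: 11:30–11:45, 12:00–13:00, 13:30–14:00, 14:45–15:00, 15:45–19:00.
Dilnoza free within 09:30–19:00: 11:00–11:30, 12:00–13:00, 15:45–16:00, 18:00–19:00.
Ravi free within 09:30–19:00: 09:30–10:00, 13:15–13:45, 15:30–15:45, 18:15–19:00.
Viktor ∩ Carlos: 10:00–10:45, 14:15–14:30, 15:30–15:45, 16:30–16:45, 17:30–18:30.
Viktor ∩ Carlos ∩ Aarav: 16:30–16:45, 17:30–18:30.
Viktor ∩ Carlos ∩ Aarav ∩ Dilnoza: 18:00–18:30.
Viktor ∩ Carlos ∩ Aarav ∩ Dilnoza ∩ Ravi: 18:15–18:30.
Windows ≥ 15 min: 18:15–18:30.

18:15–18:30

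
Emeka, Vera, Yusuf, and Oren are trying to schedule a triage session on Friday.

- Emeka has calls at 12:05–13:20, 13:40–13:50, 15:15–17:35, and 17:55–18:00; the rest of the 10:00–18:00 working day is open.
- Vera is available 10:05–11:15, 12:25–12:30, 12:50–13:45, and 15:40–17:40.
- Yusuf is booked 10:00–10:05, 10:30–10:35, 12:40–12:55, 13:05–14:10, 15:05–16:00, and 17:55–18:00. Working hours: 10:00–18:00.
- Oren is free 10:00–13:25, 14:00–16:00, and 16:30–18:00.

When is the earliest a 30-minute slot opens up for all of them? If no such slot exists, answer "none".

10:35

Emeka free within 10:00–18:00: 10:00–12:05, 13:20–13:40, 13:50–15:15, 17:35–17:55.
Yusuf free within 10:00–18:00: 10:05–10:30, 10:35–12:40, 12:55–13:05, 14:10–15:05, 16:00–17:55.
Emeka ∩ Vera: 10:05–11:15, 13:20–13:40, 17:35–17:40.
Emeka ∩ Vera ∩ Yusuf: 10:05–10:30, 10:35–11:15, 17:35–17:40.
Emeka ∩ Vera ∩ Yusuf ∩ Oren: 10:05–10:30, 10:35–11:15, 17:35–17:40.
Windows ≥ 30 min: 10:35–11:15.
Earliest such window starts at 10:35.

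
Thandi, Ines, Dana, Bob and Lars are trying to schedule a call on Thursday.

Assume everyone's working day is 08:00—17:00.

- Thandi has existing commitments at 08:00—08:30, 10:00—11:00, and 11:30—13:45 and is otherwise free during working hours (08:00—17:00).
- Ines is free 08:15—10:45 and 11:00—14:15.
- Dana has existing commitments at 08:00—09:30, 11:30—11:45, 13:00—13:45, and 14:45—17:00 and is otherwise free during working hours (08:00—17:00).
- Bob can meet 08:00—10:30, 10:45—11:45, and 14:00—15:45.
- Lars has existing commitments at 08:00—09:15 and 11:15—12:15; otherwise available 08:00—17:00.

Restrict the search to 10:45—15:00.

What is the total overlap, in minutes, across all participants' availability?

30 minutes

Thandi free within 08:00–17:00: 08:30–10:00, 11:00–11:30, 13:45–17:00.
Dana free within 08:00–17:00: 09:30–11:30, 11:45–13:00, 13:45–14:45.
Lars free within 08:00–17:00: 09:15–11:15, 12:15–17:00.
Thandi ∩ Ines: 08:30–10:00, 11:00–11:30, 13:45–14:15.
Thandi ∩ Ines ∩ Dana: 09:30–10:00, 11:00–11:30, 13:45–14:15.
Thandi ∩ Ines ∩ Dana ∩ Bob: 09:30–10:00, 11:00–11:30, 14:00–14:15.
Thandi ∩ Ines ∩ Dana ∩ Bob ∩ Lars: 09:30–10:00, 11:00–11:15, 14:00–14:15.
Restricted to 10:45–15:00: 11:00–11:15, 14:00–14:15.
Total common minutes: 15 + 15 = 30.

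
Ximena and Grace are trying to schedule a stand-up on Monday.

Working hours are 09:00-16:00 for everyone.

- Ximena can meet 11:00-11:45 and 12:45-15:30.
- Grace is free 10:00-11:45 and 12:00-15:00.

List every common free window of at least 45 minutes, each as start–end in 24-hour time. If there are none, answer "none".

Ximena ∩ Grace: 11:00–11:45, 12:45–15:00.
Windows ≥ 45 min: 11:00–11:45, 12:45–15:00.

11:00–11:45, 12:45–15:00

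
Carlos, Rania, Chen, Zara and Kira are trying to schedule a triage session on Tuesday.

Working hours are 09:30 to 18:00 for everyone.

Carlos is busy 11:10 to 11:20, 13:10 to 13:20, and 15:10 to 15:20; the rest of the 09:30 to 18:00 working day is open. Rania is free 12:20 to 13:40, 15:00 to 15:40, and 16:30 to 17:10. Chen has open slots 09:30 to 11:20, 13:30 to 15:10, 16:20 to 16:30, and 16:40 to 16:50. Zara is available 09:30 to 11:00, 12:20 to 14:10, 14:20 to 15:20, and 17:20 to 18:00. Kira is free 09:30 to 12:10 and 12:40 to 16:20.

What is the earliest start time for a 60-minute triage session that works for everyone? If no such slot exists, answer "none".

Carlos free within 09:30–18:00: 09:30–11:10, 11:20–13:10, 13:20–15:10, 15:20–18:00.
Carlos ∩ Rania: 12:20–13:10, 13:20–13:40, 15:00–15:10, 15:20–15:40, 16:30–17:10.
Carlos ∩ Rania ∩ Chen: 13:30–13:40, 15:00–15:10, 16:40–16:50.
Carlos ∩ Rania ∩ Chen ∩ Zara: 13:30–13:40, 15:00–15:10.
Carlos ∩ Rania ∩ Chen ∩ Zara ∩ Kira: 13:30–13:40, 15:00–15:10.
Windows ≥ 60 min: (none).

none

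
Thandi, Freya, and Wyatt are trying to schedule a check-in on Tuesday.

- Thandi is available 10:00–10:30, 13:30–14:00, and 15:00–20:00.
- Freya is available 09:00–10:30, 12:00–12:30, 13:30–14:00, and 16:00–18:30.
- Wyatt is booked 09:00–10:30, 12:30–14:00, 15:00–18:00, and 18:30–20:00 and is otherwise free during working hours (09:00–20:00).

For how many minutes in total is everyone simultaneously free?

30 minutes

Wyatt free within 09:00–20:00: 10:30–12:30, 14:00–15:00, 18:00–18:30.
Thandi ∩ Freya: 10:00–10:30, 13:30–14:00, 16:00–18:30.
Thandi ∩ Freya ∩ Wyatt: 18:00–18:30.
Total common minutes: 30.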